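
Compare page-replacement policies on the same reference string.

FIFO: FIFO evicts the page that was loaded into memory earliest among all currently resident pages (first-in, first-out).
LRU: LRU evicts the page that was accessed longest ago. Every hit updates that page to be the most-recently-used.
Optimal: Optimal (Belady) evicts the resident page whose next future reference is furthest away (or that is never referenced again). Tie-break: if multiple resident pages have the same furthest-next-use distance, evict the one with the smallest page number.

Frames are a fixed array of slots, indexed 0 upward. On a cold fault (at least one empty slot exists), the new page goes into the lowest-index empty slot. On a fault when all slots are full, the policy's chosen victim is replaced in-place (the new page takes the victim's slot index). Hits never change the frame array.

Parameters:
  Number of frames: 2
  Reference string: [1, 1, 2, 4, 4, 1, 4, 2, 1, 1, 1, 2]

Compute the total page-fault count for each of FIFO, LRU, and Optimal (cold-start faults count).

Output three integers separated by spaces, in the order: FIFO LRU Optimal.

Answer: 5 6 4

Derivation:
--- FIFO ---
  step 0: ref 1 -> FAULT, frames=[1,-] (faults so far: 1)
  step 1: ref 1 -> HIT, frames=[1,-] (faults so far: 1)
  step 2: ref 2 -> FAULT, frames=[1,2] (faults so far: 2)
  step 3: ref 4 -> FAULT, evict 1, frames=[4,2] (faults so far: 3)
  step 4: ref 4 -> HIT, frames=[4,2] (faults so far: 3)
  step 5: ref 1 -> FAULT, evict 2, frames=[4,1] (faults so far: 4)
  step 6: ref 4 -> HIT, frames=[4,1] (faults so far: 4)
  step 7: ref 2 -> FAULT, evict 4, frames=[2,1] (faults so far: 5)
  step 8: ref 1 -> HIT, frames=[2,1] (faults so far: 5)
  step 9: ref 1 -> HIT, frames=[2,1] (faults so far: 5)
  step 10: ref 1 -> HIT, frames=[2,1] (faults so far: 5)
  step 11: ref 2 -> HIT, frames=[2,1] (faults so far: 5)
  FIFO total faults: 5
--- LRU ---
  step 0: ref 1 -> FAULT, frames=[1,-] (faults so far: 1)
  step 1: ref 1 -> HIT, frames=[1,-] (faults so far: 1)
  step 2: ref 2 -> FAULT, frames=[1,2] (faults so far: 2)
  step 3: ref 4 -> FAULT, evict 1, frames=[4,2] (faults so far: 3)
  step 4: ref 4 -> HIT, frames=[4,2] (faults so far: 3)
  step 5: ref 1 -> FAULT, evict 2, frames=[4,1] (faults so far: 4)
  step 6: ref 4 -> HIT, frames=[4,1] (faults so far: 4)
  step 7: ref 2 -> FAULT, evict 1, frames=[4,2] (faults so far: 5)
  step 8: ref 1 -> FAULT, evict 4, frames=[1,2] (faults so far: 6)
  step 9: ref 1 -> HIT, frames=[1,2] (faults so far: 6)
  step 10: ref 1 -> HIT, frames=[1,2] (faults so far: 6)
  step 11: ref 2 -> HIT, frames=[1,2] (faults so far: 6)
  LRU total faults: 6
--- Optimal ---
  step 0: ref 1 -> FAULT, frames=[1,-] (faults so far: 1)
  step 1: ref 1 -> HIT, frames=[1,-] (faults so far: 1)
  step 2: ref 2 -> FAULT, frames=[1,2] (faults so far: 2)
  step 3: ref 4 -> FAULT, evict 2, frames=[1,4] (faults so far: 3)
  step 4: ref 4 -> HIT, frames=[1,4] (faults so far: 3)
  step 5: ref 1 -> HIT, frames=[1,4] (faults so far: 3)
  step 6: ref 4 -> HIT, frames=[1,4] (faults so far: 3)
  step 7: ref 2 -> FAULT, evict 4, frames=[1,2] (faults so far: 4)
  step 8: ref 1 -> HIT, frames=[1,2] (faults so far: 4)
  step 9: ref 1 -> HIT, frames=[1,2] (faults so far: 4)
  step 10: ref 1 -> HIT, frames=[1,2] (faults so far: 4)
  step 11: ref 2 -> HIT, frames=[1,2] (faults so far: 4)
  Optimal total faults: 4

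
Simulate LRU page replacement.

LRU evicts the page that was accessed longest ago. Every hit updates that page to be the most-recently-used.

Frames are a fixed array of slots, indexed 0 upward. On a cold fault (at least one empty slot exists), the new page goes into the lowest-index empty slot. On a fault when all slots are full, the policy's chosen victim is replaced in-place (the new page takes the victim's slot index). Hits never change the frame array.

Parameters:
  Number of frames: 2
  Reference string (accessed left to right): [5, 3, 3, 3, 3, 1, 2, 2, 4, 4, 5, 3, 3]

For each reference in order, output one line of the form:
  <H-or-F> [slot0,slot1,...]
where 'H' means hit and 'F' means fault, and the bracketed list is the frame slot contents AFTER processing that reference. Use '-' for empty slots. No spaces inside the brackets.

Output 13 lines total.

F [5,-]
F [5,3]
H [5,3]
H [5,3]
H [5,3]
F [1,3]
F [1,2]
H [1,2]
F [4,2]
H [4,2]
F [4,5]
F [3,5]
H [3,5]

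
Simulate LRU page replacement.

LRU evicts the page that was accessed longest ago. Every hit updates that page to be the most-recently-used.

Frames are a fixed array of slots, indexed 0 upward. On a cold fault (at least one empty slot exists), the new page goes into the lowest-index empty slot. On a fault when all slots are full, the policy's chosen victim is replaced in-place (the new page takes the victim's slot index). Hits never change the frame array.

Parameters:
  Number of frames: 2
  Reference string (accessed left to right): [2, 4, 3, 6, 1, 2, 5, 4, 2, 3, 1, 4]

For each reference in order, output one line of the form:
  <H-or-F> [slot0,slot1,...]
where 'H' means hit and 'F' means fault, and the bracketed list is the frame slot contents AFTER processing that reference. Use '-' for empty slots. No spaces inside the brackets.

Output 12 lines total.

F [2,-]
F [2,4]
F [3,4]
F [3,6]
F [1,6]
F [1,2]
F [5,2]
F [5,4]
F [2,4]
F [2,3]
F [1,3]
F [1,4]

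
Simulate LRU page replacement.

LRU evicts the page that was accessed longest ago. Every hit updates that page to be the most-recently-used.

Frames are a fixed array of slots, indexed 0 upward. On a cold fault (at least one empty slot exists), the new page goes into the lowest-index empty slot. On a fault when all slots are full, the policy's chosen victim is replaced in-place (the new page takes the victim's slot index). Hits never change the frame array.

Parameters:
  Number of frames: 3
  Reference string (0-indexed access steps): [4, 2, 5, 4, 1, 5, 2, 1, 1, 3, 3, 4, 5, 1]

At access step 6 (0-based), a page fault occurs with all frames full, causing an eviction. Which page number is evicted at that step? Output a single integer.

Step 0: ref 4 -> FAULT, frames=[4,-,-]
Step 1: ref 2 -> FAULT, frames=[4,2,-]
Step 2: ref 5 -> FAULT, frames=[4,2,5]
Step 3: ref 4 -> HIT, frames=[4,2,5]
Step 4: ref 1 -> FAULT, evict 2, frames=[4,1,5]
Step 5: ref 5 -> HIT, frames=[4,1,5]
Step 6: ref 2 -> FAULT, evict 4, frames=[2,1,5]
At step 6: evicted page 4

Answer: 4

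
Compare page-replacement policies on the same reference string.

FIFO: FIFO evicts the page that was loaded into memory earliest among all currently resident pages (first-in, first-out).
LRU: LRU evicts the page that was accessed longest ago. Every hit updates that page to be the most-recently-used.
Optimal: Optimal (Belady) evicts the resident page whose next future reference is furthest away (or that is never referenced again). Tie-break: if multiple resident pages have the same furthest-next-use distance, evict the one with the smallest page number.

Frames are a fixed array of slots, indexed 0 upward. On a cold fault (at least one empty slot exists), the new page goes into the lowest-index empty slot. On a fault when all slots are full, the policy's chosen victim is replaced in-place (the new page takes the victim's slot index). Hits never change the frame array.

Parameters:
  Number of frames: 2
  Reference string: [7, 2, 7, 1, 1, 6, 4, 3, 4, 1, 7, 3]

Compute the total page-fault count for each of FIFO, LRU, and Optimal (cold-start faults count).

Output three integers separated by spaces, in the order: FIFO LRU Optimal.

--- FIFO ---
  step 0: ref 7 -> FAULT, frames=[7,-] (faults so far: 1)
  step 1: ref 2 -> FAULT, frames=[7,2] (faults so far: 2)
  step 2: ref 7 -> HIT, frames=[7,2] (faults so far: 2)
  step 3: ref 1 -> FAULT, evict 7, frames=[1,2] (faults so far: 3)
  step 4: ref 1 -> HIT, frames=[1,2] (faults so far: 3)
  step 5: ref 6 -> FAULT, evict 2, frames=[1,6] (faults so far: 4)
  step 6: ref 4 -> FAULT, evict 1, frames=[4,6] (faults so far: 5)
  step 7: ref 3 -> FAULT, evict 6, frames=[4,3] (faults so far: 6)
  step 8: ref 4 -> HIT, frames=[4,3] (faults so far: 6)
  step 9: ref 1 -> FAULT, evict 4, frames=[1,3] (faults so far: 7)
  step 10: ref 7 -> FAULT, evict 3, frames=[1,7] (faults so far: 8)
  step 11: ref 3 -> FAULT, evict 1, frames=[3,7] (faults so far: 9)
  FIFO total faults: 9
--- LRU ---
  step 0: ref 7 -> FAULT, frames=[7,-] (faults so far: 1)
  step 1: ref 2 -> FAULT, frames=[7,2] (faults so far: 2)
  step 2: ref 7 -> HIT, frames=[7,2] (faults so far: 2)
  step 3: ref 1 -> FAULT, evict 2, frames=[7,1] (faults so far: 3)
  step 4: ref 1 -> HIT, frames=[7,1] (faults so far: 3)
  step 5: ref 6 -> FAULT, evict 7, frames=[6,1] (faults so far: 4)
  step 6: ref 4 -> FAULT, evict 1, frames=[6,4] (faults so far: 5)
  step 7: ref 3 -> FAULT, evict 6, frames=[3,4] (faults so far: 6)
  step 8: ref 4 -> HIT, frames=[3,4] (faults so far: 6)
  step 9: ref 1 -> FAULT, evict 3, frames=[1,4] (faults so far: 7)
  step 10: ref 7 -> FAULT, evict 4, frames=[1,7] (faults so far: 8)
  step 11: ref 3 -> FAULT, evict 1, frames=[3,7] (faults so far: 9)
  LRU total faults: 9
--- Optimal ---
  step 0: ref 7 -> FAULT, frames=[7,-] (faults so far: 1)
  step 1: ref 2 -> FAULT, frames=[7,2] (faults so far: 2)
  step 2: ref 7 -> HIT, frames=[7,2] (faults so far: 2)
  step 3: ref 1 -> FAULT, evict 2, frames=[7,1] (faults so far: 3)
  step 4: ref 1 -> HIT, frames=[7,1] (faults so far: 3)
  step 5: ref 6 -> FAULT, evict 7, frames=[6,1] (faults so far: 4)
  step 6: ref 4 -> FAULT, evict 6, frames=[4,1] (faults so far: 5)
  step 7: ref 3 -> FAULT, evict 1, frames=[4,3] (faults so far: 6)
  step 8: ref 4 -> HIT, frames=[4,3] (faults so far: 6)
  step 9: ref 1 -> FAULT, evict 4, frames=[1,3] (faults so far: 7)
  step 10: ref 7 -> FAULT, evict 1, frames=[7,3] (faults so far: 8)
  step 11: ref 3 -> HIT, frames=[7,3] (faults so far: 8)
  Optimal total faults: 8

Answer: 9 9 8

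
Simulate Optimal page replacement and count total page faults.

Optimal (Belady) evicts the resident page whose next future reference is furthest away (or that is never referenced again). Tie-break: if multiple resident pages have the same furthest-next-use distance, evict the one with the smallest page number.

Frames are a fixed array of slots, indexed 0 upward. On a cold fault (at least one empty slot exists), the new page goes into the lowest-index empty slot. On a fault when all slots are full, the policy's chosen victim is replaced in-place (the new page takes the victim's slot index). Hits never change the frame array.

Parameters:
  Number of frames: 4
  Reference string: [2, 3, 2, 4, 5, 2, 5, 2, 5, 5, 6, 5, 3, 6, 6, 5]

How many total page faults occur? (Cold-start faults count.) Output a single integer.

Answer: 5

Derivation:
Step 0: ref 2 → FAULT, frames=[2,-,-,-]
Step 1: ref 3 → FAULT, frames=[2,3,-,-]
Step 2: ref 2 → HIT, frames=[2,3,-,-]
Step 3: ref 4 → FAULT, frames=[2,3,4,-]
Step 4: ref 5 → FAULT, frames=[2,3,4,5]
Step 5: ref 2 → HIT, frames=[2,3,4,5]
Step 6: ref 5 → HIT, frames=[2,3,4,5]
Step 7: ref 2 → HIT, frames=[2,3,4,5]
Step 8: ref 5 → HIT, frames=[2,3,4,5]
Step 9: ref 5 → HIT, frames=[2,3,4,5]
Step 10: ref 6 → FAULT (evict 2), frames=[6,3,4,5]
Step 11: ref 5 → HIT, frames=[6,3,4,5]
Step 12: ref 3 → HIT, frames=[6,3,4,5]
Step 13: ref 6 → HIT, frames=[6,3,4,5]
Step 14: ref 6 → HIT, frames=[6,3,4,5]
Step 15: ref 5 → HIT, frames=[6,3,4,5]
Total faults: 5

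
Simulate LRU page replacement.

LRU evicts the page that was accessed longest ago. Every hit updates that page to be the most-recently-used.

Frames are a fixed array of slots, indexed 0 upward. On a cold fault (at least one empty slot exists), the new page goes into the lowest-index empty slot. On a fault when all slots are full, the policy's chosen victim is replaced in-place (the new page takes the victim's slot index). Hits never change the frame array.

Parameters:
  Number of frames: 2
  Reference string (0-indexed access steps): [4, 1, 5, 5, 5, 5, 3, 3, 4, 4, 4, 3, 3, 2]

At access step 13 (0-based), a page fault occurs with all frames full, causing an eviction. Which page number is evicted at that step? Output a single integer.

Answer: 4

Derivation:
Step 0: ref 4 -> FAULT, frames=[4,-]
Step 1: ref 1 -> FAULT, frames=[4,1]
Step 2: ref 5 -> FAULT, evict 4, frames=[5,1]
Step 3: ref 5 -> HIT, frames=[5,1]
Step 4: ref 5 -> HIT, frames=[5,1]
Step 5: ref 5 -> HIT, frames=[5,1]
Step 6: ref 3 -> FAULT, evict 1, frames=[5,3]
Step 7: ref 3 -> HIT, frames=[5,3]
Step 8: ref 4 -> FAULT, evict 5, frames=[4,3]
Step 9: ref 4 -> HIT, frames=[4,3]
Step 10: ref 4 -> HIT, frames=[4,3]
Step 11: ref 3 -> HIT, frames=[4,3]
Step 12: ref 3 -> HIT, frames=[4,3]
Step 13: ref 2 -> FAULT, evict 4, frames=[2,3]
At step 13: evicted page 4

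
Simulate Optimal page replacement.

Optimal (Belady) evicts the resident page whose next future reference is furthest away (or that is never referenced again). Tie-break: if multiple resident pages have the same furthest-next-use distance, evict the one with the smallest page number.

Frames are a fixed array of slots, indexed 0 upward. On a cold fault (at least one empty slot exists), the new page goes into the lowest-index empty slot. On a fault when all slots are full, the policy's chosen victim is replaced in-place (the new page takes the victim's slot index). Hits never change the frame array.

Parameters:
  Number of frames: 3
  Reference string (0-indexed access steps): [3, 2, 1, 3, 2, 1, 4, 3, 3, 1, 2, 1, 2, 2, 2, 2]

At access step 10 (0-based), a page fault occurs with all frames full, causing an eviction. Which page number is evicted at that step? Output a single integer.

Answer: 3

Derivation:
Step 0: ref 3 -> FAULT, frames=[3,-,-]
Step 1: ref 2 -> FAULT, frames=[3,2,-]
Step 2: ref 1 -> FAULT, frames=[3,2,1]
Step 3: ref 3 -> HIT, frames=[3,2,1]
Step 4: ref 2 -> HIT, frames=[3,2,1]
Step 5: ref 1 -> HIT, frames=[3,2,1]
Step 6: ref 4 -> FAULT, evict 2, frames=[3,4,1]
Step 7: ref 3 -> HIT, frames=[3,4,1]
Step 8: ref 3 -> HIT, frames=[3,4,1]
Step 9: ref 1 -> HIT, frames=[3,4,1]
Step 10: ref 2 -> FAULT, evict 3, frames=[2,4,1]
At step 10: evicted page 3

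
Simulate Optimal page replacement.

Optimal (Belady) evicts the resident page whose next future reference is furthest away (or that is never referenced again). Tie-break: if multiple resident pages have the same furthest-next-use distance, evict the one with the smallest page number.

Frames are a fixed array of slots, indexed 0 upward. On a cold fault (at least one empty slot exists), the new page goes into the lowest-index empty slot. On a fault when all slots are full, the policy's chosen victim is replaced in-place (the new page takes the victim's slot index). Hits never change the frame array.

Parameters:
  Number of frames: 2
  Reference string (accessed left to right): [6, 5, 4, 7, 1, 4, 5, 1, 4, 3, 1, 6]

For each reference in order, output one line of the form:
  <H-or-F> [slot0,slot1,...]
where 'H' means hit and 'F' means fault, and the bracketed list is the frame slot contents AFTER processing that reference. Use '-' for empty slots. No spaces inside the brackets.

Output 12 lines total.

F [6,-]
F [6,5]
F [4,5]
F [4,7]
F [4,1]
H [4,1]
F [5,1]
H [5,1]
F [4,1]
F [3,1]
H [3,1]
F [3,6]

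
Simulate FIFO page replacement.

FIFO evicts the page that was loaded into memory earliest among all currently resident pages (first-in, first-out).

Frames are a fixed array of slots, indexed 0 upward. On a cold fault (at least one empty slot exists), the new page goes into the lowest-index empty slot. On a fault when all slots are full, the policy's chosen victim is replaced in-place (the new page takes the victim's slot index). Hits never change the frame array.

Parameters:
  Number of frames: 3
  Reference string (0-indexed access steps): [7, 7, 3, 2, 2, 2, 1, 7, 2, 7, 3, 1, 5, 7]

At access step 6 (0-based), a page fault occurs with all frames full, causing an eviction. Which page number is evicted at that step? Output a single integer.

Answer: 7

Derivation:
Step 0: ref 7 -> FAULT, frames=[7,-,-]
Step 1: ref 7 -> HIT, frames=[7,-,-]
Step 2: ref 3 -> FAULT, frames=[7,3,-]
Step 3: ref 2 -> FAULT, frames=[7,3,2]
Step 4: ref 2 -> HIT, frames=[7,3,2]
Step 5: ref 2 -> HIT, frames=[7,3,2]
Step 6: ref 1 -> FAULT, evict 7, frames=[1,3,2]
At step 6: evicted page 7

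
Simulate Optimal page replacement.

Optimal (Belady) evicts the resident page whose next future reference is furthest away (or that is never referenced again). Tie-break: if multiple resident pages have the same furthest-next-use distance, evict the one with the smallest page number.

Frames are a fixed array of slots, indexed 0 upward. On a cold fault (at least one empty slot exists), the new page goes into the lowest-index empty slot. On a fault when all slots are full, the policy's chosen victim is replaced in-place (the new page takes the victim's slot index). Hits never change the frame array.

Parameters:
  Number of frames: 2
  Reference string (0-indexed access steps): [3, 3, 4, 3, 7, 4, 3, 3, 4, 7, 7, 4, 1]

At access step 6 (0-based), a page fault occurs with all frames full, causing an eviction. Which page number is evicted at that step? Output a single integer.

Answer: 7

Derivation:
Step 0: ref 3 -> FAULT, frames=[3,-]
Step 1: ref 3 -> HIT, frames=[3,-]
Step 2: ref 4 -> FAULT, frames=[3,4]
Step 3: ref 3 -> HIT, frames=[3,4]
Step 4: ref 7 -> FAULT, evict 3, frames=[7,4]
Step 5: ref 4 -> HIT, frames=[7,4]
Step 6: ref 3 -> FAULT, evict 7, frames=[3,4]
At step 6: evicted page 7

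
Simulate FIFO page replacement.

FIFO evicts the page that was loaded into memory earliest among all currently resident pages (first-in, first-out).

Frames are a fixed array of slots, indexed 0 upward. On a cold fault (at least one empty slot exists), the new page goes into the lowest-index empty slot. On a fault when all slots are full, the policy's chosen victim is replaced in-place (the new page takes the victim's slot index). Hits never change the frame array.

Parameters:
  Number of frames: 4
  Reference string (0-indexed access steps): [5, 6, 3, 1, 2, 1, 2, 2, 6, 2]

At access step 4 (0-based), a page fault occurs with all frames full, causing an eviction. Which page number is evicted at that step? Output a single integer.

Answer: 5

Derivation:
Step 0: ref 5 -> FAULT, frames=[5,-,-,-]
Step 1: ref 6 -> FAULT, frames=[5,6,-,-]
Step 2: ref 3 -> FAULT, frames=[5,6,3,-]
Step 3: ref 1 -> FAULT, frames=[5,6,3,1]
Step 4: ref 2 -> FAULT, evict 5, frames=[2,6,3,1]
At step 4: evicted page 5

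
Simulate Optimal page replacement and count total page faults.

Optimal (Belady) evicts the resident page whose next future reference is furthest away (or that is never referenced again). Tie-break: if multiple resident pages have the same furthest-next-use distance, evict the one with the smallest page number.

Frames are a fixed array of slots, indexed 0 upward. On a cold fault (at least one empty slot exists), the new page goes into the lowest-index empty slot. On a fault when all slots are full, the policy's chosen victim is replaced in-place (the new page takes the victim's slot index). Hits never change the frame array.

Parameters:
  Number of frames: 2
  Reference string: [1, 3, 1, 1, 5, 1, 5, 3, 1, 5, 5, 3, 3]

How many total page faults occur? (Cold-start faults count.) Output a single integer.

Answer: 5

Derivation:
Step 0: ref 1 → FAULT, frames=[1,-]
Step 1: ref 3 → FAULT, frames=[1,3]
Step 2: ref 1 → HIT, frames=[1,3]
Step 3: ref 1 → HIT, frames=[1,3]
Step 4: ref 5 → FAULT (evict 3), frames=[1,5]
Step 5: ref 1 → HIT, frames=[1,5]
Step 6: ref 5 → HIT, frames=[1,5]
Step 7: ref 3 → FAULT (evict 5), frames=[1,3]
Step 8: ref 1 → HIT, frames=[1,3]
Step 9: ref 5 → FAULT (evict 1), frames=[5,3]
Step 10: ref 5 → HIT, frames=[5,3]
Step 11: ref 3 → HIT, frames=[5,3]
Step 12: ref 3 → HIT, frames=[5,3]
Total faults: 5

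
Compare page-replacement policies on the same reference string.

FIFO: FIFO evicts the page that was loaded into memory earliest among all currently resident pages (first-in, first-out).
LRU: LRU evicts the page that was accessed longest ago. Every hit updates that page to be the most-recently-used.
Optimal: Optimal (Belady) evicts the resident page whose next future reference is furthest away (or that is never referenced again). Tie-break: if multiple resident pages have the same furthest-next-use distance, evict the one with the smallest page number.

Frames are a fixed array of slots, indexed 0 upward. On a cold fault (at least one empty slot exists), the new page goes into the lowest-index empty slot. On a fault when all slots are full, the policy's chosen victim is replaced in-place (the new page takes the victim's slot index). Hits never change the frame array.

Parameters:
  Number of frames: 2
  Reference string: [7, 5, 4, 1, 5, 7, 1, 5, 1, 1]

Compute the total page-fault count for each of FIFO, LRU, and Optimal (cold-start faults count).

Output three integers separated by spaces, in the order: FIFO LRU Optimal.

--- FIFO ---
  step 0: ref 7 -> FAULT, frames=[7,-] (faults so far: 1)
  step 1: ref 5 -> FAULT, frames=[7,5] (faults so far: 2)
  step 2: ref 4 -> FAULT, evict 7, frames=[4,5] (faults so far: 3)
  step 3: ref 1 -> FAULT, evict 5, frames=[4,1] (faults so far: 4)
  step 4: ref 5 -> FAULT, evict 4, frames=[5,1] (faults so far: 5)
  step 5: ref 7 -> FAULT, evict 1, frames=[5,7] (faults so far: 6)
  step 6: ref 1 -> FAULT, evict 5, frames=[1,7] (faults so far: 7)
  step 7: ref 5 -> FAULT, evict 7, frames=[1,5] (faults so far: 8)
  step 8: ref 1 -> HIT, frames=[1,5] (faults so far: 8)
  step 9: ref 1 -> HIT, frames=[1,5] (faults so far: 8)
  FIFO total faults: 8
--- LRU ---
  step 0: ref 7 -> FAULT, frames=[7,-] (faults so far: 1)
  step 1: ref 5 -> FAULT, frames=[7,5] (faults so far: 2)
  step 2: ref 4 -> FAULT, evict 7, frames=[4,5] (faults so far: 3)
  step 3: ref 1 -> FAULT, evict 5, frames=[4,1] (faults so far: 4)
  step 4: ref 5 -> FAULT, evict 4, frames=[5,1] (faults so far: 5)
  step 5: ref 7 -> FAULT, evict 1, frames=[5,7] (faults so far: 6)
  step 6: ref 1 -> FAULT, evict 5, frames=[1,7] (faults so far: 7)
  step 7: ref 5 -> FAULT, evict 7, frames=[1,5] (faults so far: 8)
  step 8: ref 1 -> HIT, frames=[1,5] (faults so far: 8)
  step 9: ref 1 -> HIT, frames=[1,5] (faults so far: 8)
  LRU total faults: 8
--- Optimal ---
  step 0: ref 7 -> FAULT, frames=[7,-] (faults so far: 1)
  step 1: ref 5 -> FAULT, frames=[7,5] (faults so far: 2)
  step 2: ref 4 -> FAULT, evict 7, frames=[4,5] (faults so far: 3)
  step 3: ref 1 -> FAULT, evict 4, frames=[1,5] (faults so far: 4)
  step 4: ref 5 -> HIT, frames=[1,5] (faults so far: 4)
  step 5: ref 7 -> FAULT, evict 5, frames=[1,7] (faults so far: 5)
  step 6: ref 1 -> HIT, frames=[1,7] (faults so far: 5)
  step 7: ref 5 -> FAULT, evict 7, frames=[1,5] (faults so far: 6)
  step 8: ref 1 -> HIT, frames=[1,5] (faults so far: 6)
  step 9: ref 1 -> HIT, frames=[1,5] (faults so far: 6)
  Optimal total faults: 6

Answer: 8 8 6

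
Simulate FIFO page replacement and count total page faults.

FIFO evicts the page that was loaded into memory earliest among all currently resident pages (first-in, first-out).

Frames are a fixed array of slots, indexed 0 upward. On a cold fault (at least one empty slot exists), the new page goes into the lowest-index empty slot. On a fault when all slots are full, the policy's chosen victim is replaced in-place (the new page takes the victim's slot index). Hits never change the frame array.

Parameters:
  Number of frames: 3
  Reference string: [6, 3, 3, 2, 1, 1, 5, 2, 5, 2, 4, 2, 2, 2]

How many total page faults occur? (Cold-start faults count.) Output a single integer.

Answer: 7

Derivation:
Step 0: ref 6 → FAULT, frames=[6,-,-]
Step 1: ref 3 → FAULT, frames=[6,3,-]
Step 2: ref 3 → HIT, frames=[6,3,-]
Step 3: ref 2 → FAULT, frames=[6,3,2]
Step 4: ref 1 → FAULT (evict 6), frames=[1,3,2]
Step 5: ref 1 → HIT, frames=[1,3,2]
Step 6: ref 5 → FAULT (evict 3), frames=[1,5,2]
Step 7: ref 2 → HIT, frames=[1,5,2]
Step 8: ref 5 → HIT, frames=[1,5,2]
Step 9: ref 2 → HIT, frames=[1,5,2]
Step 10: ref 4 → FAULT (evict 2), frames=[1,5,4]
Step 11: ref 2 → FAULT (evict 1), frames=[2,5,4]
Step 12: ref 2 → HIT, frames=[2,5,4]
Step 13: ref 2 → HIT, frames=[2,5,4]
Total faults: 7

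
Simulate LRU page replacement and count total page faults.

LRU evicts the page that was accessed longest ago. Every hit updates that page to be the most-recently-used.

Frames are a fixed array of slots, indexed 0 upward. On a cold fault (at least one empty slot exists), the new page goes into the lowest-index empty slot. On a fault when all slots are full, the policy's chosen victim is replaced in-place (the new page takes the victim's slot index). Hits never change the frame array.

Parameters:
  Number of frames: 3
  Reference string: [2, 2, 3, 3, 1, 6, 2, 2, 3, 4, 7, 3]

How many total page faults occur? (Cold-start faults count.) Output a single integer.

Step 0: ref 2 → FAULT, frames=[2,-,-]
Step 1: ref 2 → HIT, frames=[2,-,-]
Step 2: ref 3 → FAULT, frames=[2,3,-]
Step 3: ref 3 → HIT, frames=[2,3,-]
Step 4: ref 1 → FAULT, frames=[2,3,1]
Step 5: ref 6 → FAULT (evict 2), frames=[6,3,1]
Step 6: ref 2 → FAULT (evict 3), frames=[6,2,1]
Step 7: ref 2 → HIT, frames=[6,2,1]
Step 8: ref 3 → FAULT (evict 1), frames=[6,2,3]
Step 9: ref 4 → FAULT (evict 6), frames=[4,2,3]
Step 10: ref 7 → FAULT (evict 2), frames=[4,7,3]
Step 11: ref 3 → HIT, frames=[4,7,3]
Total faults: 8

Answer: 8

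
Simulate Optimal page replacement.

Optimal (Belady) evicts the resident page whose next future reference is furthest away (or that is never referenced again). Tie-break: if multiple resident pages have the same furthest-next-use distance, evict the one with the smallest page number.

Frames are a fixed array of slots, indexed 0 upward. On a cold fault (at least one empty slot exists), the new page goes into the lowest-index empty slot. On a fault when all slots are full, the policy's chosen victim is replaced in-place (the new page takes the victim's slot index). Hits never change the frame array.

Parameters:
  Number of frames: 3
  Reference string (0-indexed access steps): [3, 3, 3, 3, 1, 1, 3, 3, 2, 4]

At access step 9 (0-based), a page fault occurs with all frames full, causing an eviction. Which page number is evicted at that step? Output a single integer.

Step 0: ref 3 -> FAULT, frames=[3,-,-]
Step 1: ref 3 -> HIT, frames=[3,-,-]
Step 2: ref 3 -> HIT, frames=[3,-,-]
Step 3: ref 3 -> HIT, frames=[3,-,-]
Step 4: ref 1 -> FAULT, frames=[3,1,-]
Step 5: ref 1 -> HIT, frames=[3,1,-]
Step 6: ref 3 -> HIT, frames=[3,1,-]
Step 7: ref 3 -> HIT, frames=[3,1,-]
Step 8: ref 2 -> FAULT, frames=[3,1,2]
Step 9: ref 4 -> FAULT, evict 1, frames=[3,4,2]
At step 9: evicted page 1

Answer: 1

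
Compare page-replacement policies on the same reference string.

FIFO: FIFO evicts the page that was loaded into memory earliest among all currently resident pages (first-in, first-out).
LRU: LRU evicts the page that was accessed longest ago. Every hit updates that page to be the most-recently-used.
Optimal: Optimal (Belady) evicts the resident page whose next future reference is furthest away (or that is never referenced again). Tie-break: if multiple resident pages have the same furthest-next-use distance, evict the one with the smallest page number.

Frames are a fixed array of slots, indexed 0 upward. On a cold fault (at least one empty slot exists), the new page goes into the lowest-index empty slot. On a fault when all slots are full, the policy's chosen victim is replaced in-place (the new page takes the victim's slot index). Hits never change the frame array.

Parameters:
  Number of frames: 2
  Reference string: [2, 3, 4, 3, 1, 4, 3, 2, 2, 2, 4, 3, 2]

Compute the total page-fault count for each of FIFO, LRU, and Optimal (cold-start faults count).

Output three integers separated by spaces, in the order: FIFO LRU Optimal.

Answer: 9 10 7

Derivation:
--- FIFO ---
  step 0: ref 2 -> FAULT, frames=[2,-] (faults so far: 1)
  step 1: ref 3 -> FAULT, frames=[2,3] (faults so far: 2)
  step 2: ref 4 -> FAULT, evict 2, frames=[4,3] (faults so far: 3)
  step 3: ref 3 -> HIT, frames=[4,3] (faults so far: 3)
  step 4: ref 1 -> FAULT, evict 3, frames=[4,1] (faults so far: 4)
  step 5: ref 4 -> HIT, frames=[4,1] (faults so far: 4)
  step 6: ref 3 -> FAULT, evict 4, frames=[3,1] (faults so far: 5)
  step 7: ref 2 -> FAULT, evict 1, frames=[3,2] (faults so far: 6)
  step 8: ref 2 -> HIT, frames=[3,2] (faults so far: 6)
  step 9: ref 2 -> HIT, frames=[3,2] (faults so far: 6)
  step 10: ref 4 -> FAULT, evict 3, frames=[4,2] (faults so far: 7)
  step 11: ref 3 -> FAULT, evict 2, frames=[4,3] (faults so far: 8)
  step 12: ref 2 -> FAULT, evict 4, frames=[2,3] (faults so far: 9)
  FIFO total faults: 9
--- LRU ---
  step 0: ref 2 -> FAULT, frames=[2,-] (faults so far: 1)
  step 1: ref 3 -> FAULT, frames=[2,3] (faults so far: 2)
  step 2: ref 4 -> FAULT, evict 2, frames=[4,3] (faults so far: 3)
  step 3: ref 3 -> HIT, frames=[4,3] (faults so far: 3)
  step 4: ref 1 -> FAULT, evict 4, frames=[1,3] (faults so far: 4)
  step 5: ref 4 -> FAULT, evict 3, frames=[1,4] (faults so far: 5)
  step 6: ref 3 -> FAULT, evict 1, frames=[3,4] (faults so far: 6)
  step 7: ref 2 -> FAULT, evict 4, frames=[3,2] (faults so far: 7)
  step 8: ref 2 -> HIT, frames=[3,2] (faults so far: 7)
  step 9: ref 2 -> HIT, frames=[3,2] (faults so far: 7)
  step 10: ref 4 -> FAULT, evict 3, frames=[4,2] (faults so far: 8)
  step 11: ref 3 -> FAULT, evict 2, frames=[4,3] (faults so far: 9)
  step 12: ref 2 -> FAULT, evict 4, frames=[2,3] (faults so far: 10)
  LRU total faults: 10
--- Optimal ---
  step 0: ref 2 -> FAULT, frames=[2,-] (faults so far: 1)
  step 1: ref 3 -> FAULT, frames=[2,3] (faults so far: 2)
  step 2: ref 4 -> FAULT, evict 2, frames=[4,3] (faults so far: 3)
  step 3: ref 3 -> HIT, frames=[4,3] (faults so far: 3)
  step 4: ref 1 -> FAULT, evict 3, frames=[4,1] (faults so far: 4)
  step 5: ref 4 -> HIT, frames=[4,1] (faults so far: 4)
  step 6: ref 3 -> FAULT, evict 1, frames=[4,3] (faults so far: 5)
  step 7: ref 2 -> FAULT, evict 3, frames=[4,2] (faults so far: 6)
  step 8: ref 2 -> HIT, frames=[4,2] (faults so far: 6)
  step 9: ref 2 -> HIT, frames=[4,2] (faults so far: 6)
  step 10: ref 4 -> HIT, frames=[4,2] (faults so far: 6)
  step 11: ref 3 -> FAULT, evict 4, frames=[3,2] (faults so far: 7)
  step 12: ref 2 -> HIT, frames=[3,2] (faults so far: 7)
  Optimal total faults: 7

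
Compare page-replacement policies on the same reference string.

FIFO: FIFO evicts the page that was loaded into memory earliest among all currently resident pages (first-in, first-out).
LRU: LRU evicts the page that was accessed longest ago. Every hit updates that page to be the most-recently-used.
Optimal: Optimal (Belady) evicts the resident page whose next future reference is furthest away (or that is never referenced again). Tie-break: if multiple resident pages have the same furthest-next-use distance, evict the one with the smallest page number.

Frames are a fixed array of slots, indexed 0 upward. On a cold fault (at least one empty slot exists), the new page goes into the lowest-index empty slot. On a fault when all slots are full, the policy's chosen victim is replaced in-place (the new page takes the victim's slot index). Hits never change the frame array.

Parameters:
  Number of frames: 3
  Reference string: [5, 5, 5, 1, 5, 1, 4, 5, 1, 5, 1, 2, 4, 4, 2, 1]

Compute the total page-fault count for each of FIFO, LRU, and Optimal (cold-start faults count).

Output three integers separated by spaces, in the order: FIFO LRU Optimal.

Answer: 4 5 4

Derivation:
--- FIFO ---
  step 0: ref 5 -> FAULT, frames=[5,-,-] (faults so far: 1)
  step 1: ref 5 -> HIT, frames=[5,-,-] (faults so far: 1)
  step 2: ref 5 -> HIT, frames=[5,-,-] (faults so far: 1)
  step 3: ref 1 -> FAULT, frames=[5,1,-] (faults so far: 2)
  step 4: ref 5 -> HIT, frames=[5,1,-] (faults so far: 2)
  step 5: ref 1 -> HIT, frames=[5,1,-] (faults so far: 2)
  step 6: ref 4 -> FAULT, frames=[5,1,4] (faults so far: 3)
  step 7: ref 5 -> HIT, frames=[5,1,4] (faults so far: 3)
  step 8: ref 1 -> HIT, frames=[5,1,4] (faults so far: 3)
  step 9: ref 5 -> HIT, frames=[5,1,4] (faults so far: 3)
  step 10: ref 1 -> HIT, frames=[5,1,4] (faults so far: 3)
  step 11: ref 2 -> FAULT, evict 5, frames=[2,1,4] (faults so far: 4)
  step 12: ref 4 -> HIT, frames=[2,1,4] (faults so far: 4)
  step 13: ref 4 -> HIT, frames=[2,1,4] (faults so far: 4)
  step 14: ref 2 -> HIT, frames=[2,1,4] (faults so far: 4)
  step 15: ref 1 -> HIT, frames=[2,1,4] (faults so far: 4)
  FIFO total faults: 4
--- LRU ---
  step 0: ref 5 -> FAULT, frames=[5,-,-] (faults so far: 1)
  step 1: ref 5 -> HIT, frames=[5,-,-] (faults so far: 1)
  step 2: ref 5 -> HIT, frames=[5,-,-] (faults so far: 1)
  step 3: ref 1 -> FAULT, frames=[5,1,-] (faults so far: 2)
  step 4: ref 5 -> HIT, frames=[5,1,-] (faults so far: 2)
  step 5: ref 1 -> HIT, frames=[5,1,-] (faults so far: 2)
  step 6: ref 4 -> FAULT, frames=[5,1,4] (faults so far: 3)
  step 7: ref 5 -> HIT, frames=[5,1,4] (faults so far: 3)
  step 8: ref 1 -> HIT, frames=[5,1,4] (faults so far: 3)
  step 9: ref 5 -> HIT, frames=[5,1,4] (faults so far: 3)
  step 10: ref 1 -> HIT, frames=[5,1,4] (faults so far: 3)
  step 11: ref 2 -> FAULT, evict 4, frames=[5,1,2] (faults so far: 4)
  step 12: ref 4 -> FAULT, evict 5, frames=[4,1,2] (faults so far: 5)
  step 13: ref 4 -> HIT, frames=[4,1,2] (faults so far: 5)
  step 14: ref 2 -> HIT, frames=[4,1,2] (faults so far: 5)
  step 15: ref 1 -> HIT, frames=[4,1,2] (faults so far: 5)
  LRU total faults: 5
--- Optimal ---
  step 0: ref 5 -> FAULT, frames=[5,-,-] (faults so far: 1)
  step 1: ref 5 -> HIT, frames=[5,-,-] (faults so far: 1)
  step 2: ref 5 -> HIT, frames=[5,-,-] (faults so far: 1)
  step 3: ref 1 -> FAULT, frames=[5,1,-] (faults so far: 2)
  step 4: ref 5 -> HIT, frames=[5,1,-] (faults so far: 2)
  step 5: ref 1 -> HIT, frames=[5,1,-] (faults so far: 2)
  step 6: ref 4 -> FAULT, frames=[5,1,4] (faults so far: 3)
  step 7: ref 5 -> HIT, frames=[5,1,4] (faults so far: 3)
  step 8: ref 1 -> HIT, frames=[5,1,4] (faults so far: 3)
  step 9: ref 5 -> HIT, frames=[5,1,4] (faults so far: 3)
  step 10: ref 1 -> HIT, frames=[5,1,4] (faults so far: 3)
  step 11: ref 2 -> FAULT, evict 5, frames=[2,1,4] (faults so far: 4)
  step 12: ref 4 -> HIT, frames=[2,1,4] (faults so far: 4)
  step 13: ref 4 -> HIT, frames=[2,1,4] (faults so far: 4)
  step 14: ref 2 -> HIT, frames=[2,1,4] (faults so far: 4)
  step 15: ref 1 -> HIT, frames=[2,1,4] (faults so far: 4)
  Optimal total faults: 4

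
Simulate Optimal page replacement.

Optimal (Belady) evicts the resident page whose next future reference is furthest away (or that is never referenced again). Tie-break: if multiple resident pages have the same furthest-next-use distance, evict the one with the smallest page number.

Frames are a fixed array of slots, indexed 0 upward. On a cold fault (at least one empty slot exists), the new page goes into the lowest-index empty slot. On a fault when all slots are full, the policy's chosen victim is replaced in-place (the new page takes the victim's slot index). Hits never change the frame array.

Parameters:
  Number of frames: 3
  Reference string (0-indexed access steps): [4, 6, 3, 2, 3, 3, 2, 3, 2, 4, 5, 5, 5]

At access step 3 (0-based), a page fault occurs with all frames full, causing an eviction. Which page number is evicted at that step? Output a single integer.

Step 0: ref 4 -> FAULT, frames=[4,-,-]
Step 1: ref 6 -> FAULT, frames=[4,6,-]
Step 2: ref 3 -> FAULT, frames=[4,6,3]
Step 3: ref 2 -> FAULT, evict 6, frames=[4,2,3]
At step 3: evicted page 6

Answer: 6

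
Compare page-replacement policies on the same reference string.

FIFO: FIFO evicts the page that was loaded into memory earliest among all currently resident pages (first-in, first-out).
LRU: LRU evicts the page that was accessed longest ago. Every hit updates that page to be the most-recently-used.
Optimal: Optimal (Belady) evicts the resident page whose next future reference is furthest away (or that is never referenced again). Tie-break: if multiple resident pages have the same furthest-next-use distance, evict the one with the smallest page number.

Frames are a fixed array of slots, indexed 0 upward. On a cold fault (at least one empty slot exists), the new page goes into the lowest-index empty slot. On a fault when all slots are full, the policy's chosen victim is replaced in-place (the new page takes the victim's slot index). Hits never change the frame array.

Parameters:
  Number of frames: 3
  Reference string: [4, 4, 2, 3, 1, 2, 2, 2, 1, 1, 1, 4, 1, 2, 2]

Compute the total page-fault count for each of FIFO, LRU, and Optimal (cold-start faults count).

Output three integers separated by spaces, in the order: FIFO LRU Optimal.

Answer: 6 5 4

Derivation:
--- FIFO ---
  step 0: ref 4 -> FAULT, frames=[4,-,-] (faults so far: 1)
  step 1: ref 4 -> HIT, frames=[4,-,-] (faults so far: 1)
  step 2: ref 2 -> FAULT, frames=[4,2,-] (faults so far: 2)
  step 3: ref 3 -> FAULT, frames=[4,2,3] (faults so far: 3)
  step 4: ref 1 -> FAULT, evict 4, frames=[1,2,3] (faults so far: 4)
  step 5: ref 2 -> HIT, frames=[1,2,3] (faults so far: 4)
  step 6: ref 2 -> HIT, frames=[1,2,3] (faults so far: 4)
  step 7: ref 2 -> HIT, frames=[1,2,3] (faults so far: 4)
  step 8: ref 1 -> HIT, frames=[1,2,3] (faults so far: 4)
  step 9: ref 1 -> HIT, frames=[1,2,3] (faults so far: 4)
  step 10: ref 1 -> HIT, frames=[1,2,3] (faults so far: 4)
  step 11: ref 4 -> FAULT, evict 2, frames=[1,4,3] (faults so far: 5)
  step 12: ref 1 -> HIT, frames=[1,4,3] (faults so far: 5)
  step 13: ref 2 -> FAULT, evict 3, frames=[1,4,2] (faults so far: 6)
  step 14: ref 2 -> HIT, frames=[1,4,2] (faults so far: 6)
  FIFO total faults: 6
--- LRU ---
  step 0: ref 4 -> FAULT, frames=[4,-,-] (faults so far: 1)
  step 1: ref 4 -> HIT, frames=[4,-,-] (faults so far: 1)
  step 2: ref 2 -> FAULT, frames=[4,2,-] (faults so far: 2)
  step 3: ref 3 -> FAULT, frames=[4,2,3] (faults so far: 3)
  step 4: ref 1 -> FAULT, evict 4, frames=[1,2,3] (faults so far: 4)
  step 5: ref 2 -> HIT, frames=[1,2,3] (faults so far: 4)
  step 6: ref 2 -> HIT, frames=[1,2,3] (faults so far: 4)
  step 7: ref 2 -> HIT, frames=[1,2,3] (faults so far: 4)
  step 8: ref 1 -> HIT, frames=[1,2,3] (faults so far: 4)
  step 9: ref 1 -> HIT, frames=[1,2,3] (faults so far: 4)
  step 10: ref 1 -> HIT, frames=[1,2,3] (faults so far: 4)
  step 11: ref 4 -> FAULT, evict 3, frames=[1,2,4] (faults so far: 5)
  step 12: ref 1 -> HIT, frames=[1,2,4] (faults so far: 5)
  step 13: ref 2 -> HIT, frames=[1,2,4] (faults so far: 5)
  step 14: ref 2 -> HIT, frames=[1,2,4] (faults so far: 5)
  LRU total faults: 5
--- Optimal ---
  step 0: ref 4 -> FAULT, frames=[4,-,-] (faults so far: 1)
  step 1: ref 4 -> HIT, frames=[4,-,-] (faults so far: 1)
  step 2: ref 2 -> FAULT, frames=[4,2,-] (faults so far: 2)
  step 3: ref 3 -> FAULT, frames=[4,2,3] (faults so far: 3)
  step 4: ref 1 -> FAULT, evict 3, frames=[4,2,1] (faults so far: 4)
  step 5: ref 2 -> HIT, frames=[4,2,1] (faults so far: 4)
  step 6: ref 2 -> HIT, frames=[4,2,1] (faults so far: 4)
  step 7: ref 2 -> HIT, frames=[4,2,1] (faults so far: 4)
  step 8: ref 1 -> HIT, frames=[4,2,1] (faults so far: 4)
  step 9: ref 1 -> HIT, frames=[4,2,1] (faults so far: 4)
  step 10: ref 1 -> HIT, frames=[4,2,1] (faults so far: 4)
  step 11: ref 4 -> HIT, frames=[4,2,1] (faults so far: 4)
  step 12: ref 1 -> HIT, frames=[4,2,1] (faults so far: 4)
  step 13: ref 2 -> HIT, frames=[4,2,1] (faults so far: 4)
  step 14: ref 2 -> HIT, frames=[4,2,1] (faults so far: 4)
  Optimal total faults: 4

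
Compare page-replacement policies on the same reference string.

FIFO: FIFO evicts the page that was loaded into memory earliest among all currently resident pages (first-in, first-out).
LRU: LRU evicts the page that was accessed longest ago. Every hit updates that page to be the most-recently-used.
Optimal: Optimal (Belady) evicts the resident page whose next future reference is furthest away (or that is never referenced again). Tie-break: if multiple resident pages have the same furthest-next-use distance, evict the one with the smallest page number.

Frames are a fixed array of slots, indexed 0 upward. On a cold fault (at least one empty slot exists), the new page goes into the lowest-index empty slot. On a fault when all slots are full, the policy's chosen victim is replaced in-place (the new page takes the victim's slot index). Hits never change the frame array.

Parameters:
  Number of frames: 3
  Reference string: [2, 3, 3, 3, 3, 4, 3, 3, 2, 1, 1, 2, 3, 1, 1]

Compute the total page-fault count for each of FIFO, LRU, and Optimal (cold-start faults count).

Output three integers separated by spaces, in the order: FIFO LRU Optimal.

Answer: 6 4 4

Derivation:
--- FIFO ---
  step 0: ref 2 -> FAULT, frames=[2,-,-] (faults so far: 1)
  step 1: ref 3 -> FAULT, frames=[2,3,-] (faults so far: 2)
  step 2: ref 3 -> HIT, frames=[2,3,-] (faults so far: 2)
  step 3: ref 3 -> HIT, frames=[2,3,-] (faults so far: 2)
  step 4: ref 3 -> HIT, frames=[2,3,-] (faults so far: 2)
  step 5: ref 4 -> FAULT, frames=[2,3,4] (faults so far: 3)
  step 6: ref 3 -> HIT, frames=[2,3,4] (faults so far: 3)
  step 7: ref 3 -> HIT, frames=[2,3,4] (faults so far: 3)
  step 8: ref 2 -> HIT, frames=[2,3,4] (faults so far: 3)
  step 9: ref 1 -> FAULT, evict 2, frames=[1,3,4] (faults so far: 4)
  step 10: ref 1 -> HIT, frames=[1,3,4] (faults so far: 4)
  step 11: ref 2 -> FAULT, evict 3, frames=[1,2,4] (faults so far: 5)
  step 12: ref 3 -> FAULT, evict 4, frames=[1,2,3] (faults so far: 6)
  step 13: ref 1 -> HIT, frames=[1,2,3] (faults so far: 6)
  step 14: ref 1 -> HIT, frames=[1,2,3] (faults so far: 6)
  FIFO total faults: 6
--- LRU ---
  step 0: ref 2 -> FAULT, frames=[2,-,-] (faults so far: 1)
  step 1: ref 3 -> FAULT, frames=[2,3,-] (faults so far: 2)
  step 2: ref 3 -> HIT, frames=[2,3,-] (faults so far: 2)
  step 3: ref 3 -> HIT, frames=[2,3,-] (faults so far: 2)
  step 4: ref 3 -> HIT, frames=[2,3,-] (faults so far: 2)
  step 5: ref 4 -> FAULT, frames=[2,3,4] (faults so far: 3)
  step 6: ref 3 -> HIT, frames=[2,3,4] (faults so far: 3)
  step 7: ref 3 -> HIT, frames=[2,3,4] (faults so far: 3)
  step 8: ref 2 -> HIT, frames=[2,3,4] (faults so far: 3)
  step 9: ref 1 -> FAULT, evict 4, frames=[2,3,1] (faults so far: 4)
  step 10: ref 1 -> HIT, frames=[2,3,1] (faults so far: 4)
  step 11: ref 2 -> HIT, frames=[2,3,1] (faults so far: 4)
  step 12: ref 3 -> HIT, frames=[2,3,1] (faults so far: 4)
  step 13: ref 1 -> HIT, frames=[2,3,1] (faults so far: 4)
  step 14: ref 1 -> HIT, frames=[2,3,1] (faults so far: 4)
  LRU total faults: 4
--- Optimal ---
  step 0: ref 2 -> FAULT, frames=[2,-,-] (faults so far: 1)
  step 1: ref 3 -> FAULT, frames=[2,3,-] (faults so far: 2)
  step 2: ref 3 -> HIT, frames=[2,3,-] (faults so far: 2)
  step 3: ref 3 -> HIT, frames=[2,3,-] (faults so far: 2)
  step 4: ref 3 -> HIT, frames=[2,3,-] (faults so far: 2)
  step 5: ref 4 -> FAULT, frames=[2,3,4] (faults so far: 3)
  step 6: ref 3 -> HIT, frames=[2,3,4] (faults so far: 3)
  step 7: ref 3 -> HIT, frames=[2,3,4] (faults so far: 3)
  step 8: ref 2 -> HIT, frames=[2,3,4] (faults so far: 3)
  step 9: ref 1 -> FAULT, evict 4, frames=[2,3,1] (faults so far: 4)
  step 10: ref 1 -> HIT, frames=[2,3,1] (faults so far: 4)
  step 11: ref 2 -> HIT, frames=[2,3,1] (faults so far: 4)
  step 12: ref 3 -> HIT, frames=[2,3,1] (faults so far: 4)
  step 13: ref 1 -> HIT, frames=[2,3,1] (faults so far: 4)
  step 14: ref 1 -> HIT, frames=[2,3,1] (faults so far: 4)
  Optimal total faults: 4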